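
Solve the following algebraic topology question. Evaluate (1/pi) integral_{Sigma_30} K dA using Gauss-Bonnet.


Gauss-Bonnet: integral K dA = 2*pi*chi(M).
chi(Sigma_30) = 2 - 2*30 = -58.
(integral K dA)/pi = 2*chi = 2*(-58) = -116

-116


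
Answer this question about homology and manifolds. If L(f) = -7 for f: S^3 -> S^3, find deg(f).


L(f) = 1 + (-1)^3 deg(f) on S^3.
-7 = 1 + (-1)^3 * deg(f)
(-1)^3 * deg(f) = -8
deg(f) = 8

8


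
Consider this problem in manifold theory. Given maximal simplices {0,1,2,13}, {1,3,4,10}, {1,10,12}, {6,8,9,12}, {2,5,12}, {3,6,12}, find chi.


Enumerate all faces; f-vector: f_0=12, f_1=25, f_2=15, f_3=3.
chi = sum (-1)^k f_k = -1

-1


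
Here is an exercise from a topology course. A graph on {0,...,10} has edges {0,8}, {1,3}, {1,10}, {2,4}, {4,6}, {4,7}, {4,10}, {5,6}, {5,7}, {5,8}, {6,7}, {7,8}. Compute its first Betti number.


b_1 = E - V + (number of components).
E = 12, V = 11, components = 2.
b_1 = 12 - 11 + 2 = 3

3


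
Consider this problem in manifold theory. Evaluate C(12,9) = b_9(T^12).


By the Kunneth formula, b_k(T^n) = C(n,k).
b_9(T^12) = C(12,9).
C(12,9) = 12!/(9!*3!) = 220

220


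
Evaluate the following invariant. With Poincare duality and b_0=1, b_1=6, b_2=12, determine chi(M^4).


By Poincare duality b_k = b_{4-k}, so full Betti numbers: b_0=1, b_1=6, b_2=12, b_3=6, b_4=1.
chi = sum (-1)^k b_k = 2

2


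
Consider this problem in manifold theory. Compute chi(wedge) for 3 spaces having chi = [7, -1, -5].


chi(A v B) = chi(A) + chi(B) - 1 (one point identified).
For 3 spaces: chi = (sum chi_i) - (3 - 1).
sum = 1; chi = 1 - 2 = -1

-1


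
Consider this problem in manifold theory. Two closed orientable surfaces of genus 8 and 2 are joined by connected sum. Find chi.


chi(Sigma_8) = 2 - 2*8 = -14
chi(Sigma_2) = 2 - 2*2 = -2
For surfaces: chi(A#B) = chi(A) + chi(B) - 2.
chi = -14 + -2 - 2 = -18

-18


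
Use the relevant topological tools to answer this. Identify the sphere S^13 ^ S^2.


S^m ^ S^n = S^{m+n}.
k = 13 + 2 = 15

15


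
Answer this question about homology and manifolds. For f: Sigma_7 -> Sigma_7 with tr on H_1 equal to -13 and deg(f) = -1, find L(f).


L(f) = tr(f_0*) - tr(f_1*) + tr(f_2*).
= 1 - (-13) + (-1)
= 13

13


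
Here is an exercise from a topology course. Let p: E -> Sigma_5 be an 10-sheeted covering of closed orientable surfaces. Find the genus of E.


For an n-sheeted cover: chi(E) = n * chi(B).
chi(Sigma_5) = 2 - 2*5 = -8.
chi(E) = 10 * (-8) = -80.
genus(E) = (2 - chi(E))/2 = (2 - (-80))/2 = 82/2 = 41

41


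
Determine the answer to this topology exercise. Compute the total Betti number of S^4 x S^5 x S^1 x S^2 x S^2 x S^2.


Total Betti number is multiplicative under products.
Each S^d (d>=1) has total Betti number 2.
There are 6 sphere factors.
Total = 2^6 = 64

64


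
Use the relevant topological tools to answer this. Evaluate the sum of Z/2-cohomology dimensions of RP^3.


H^k(RP^3; Z/2) = Z/2 for each 0 <= k <= 3.
Total dimension = 3 + 1 = 4

4


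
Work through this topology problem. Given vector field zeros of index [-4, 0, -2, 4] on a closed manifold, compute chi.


Poincare-Hopf: chi(M) = sum of indices of zeros.
chi = (-4) + (0) + (-2) + (4) = -2

-2


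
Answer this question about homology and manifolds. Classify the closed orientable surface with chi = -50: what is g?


chi = 2 - 2g for closed orientable surfaces.
-50 = 2 - 2g
2g = 2 - (-50) = 52
g = 26

26


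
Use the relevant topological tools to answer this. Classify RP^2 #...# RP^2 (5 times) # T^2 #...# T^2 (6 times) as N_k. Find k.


Since a >= 1, the sum is non-orientable; each T^2 can be replaced by RP^2 # RP^2 (since T^2#RP^2 = 3RP^2).
Total crosscaps k = 5 + 2*6 = 17.
Check via chi: chi = 5*1 + 6*0 - (5+6-1)*2 = -15 = 2 - k = -15. Consistent.

17


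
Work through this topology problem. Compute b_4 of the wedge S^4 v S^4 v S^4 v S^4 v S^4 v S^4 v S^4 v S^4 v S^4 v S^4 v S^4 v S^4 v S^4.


For a wedge of spheres, H_k (k>0) is free on one generator per sphere of dimension k.
Spheres of dimension 4: count = 13.
b_4 = 13

13


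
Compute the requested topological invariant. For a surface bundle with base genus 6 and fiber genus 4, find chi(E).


For a fiber bundle F -> E -> B (with CW structure): chi(E) = chi(B) * chi(F).
chi(Sigma_6) = -10, chi(Sigma_4) = -6.
chi(E) = (-10) * (-6) = 60

60


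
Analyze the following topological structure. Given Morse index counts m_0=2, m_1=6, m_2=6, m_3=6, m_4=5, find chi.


Morse theory: chi(M) = sum_k (-1)^k m_k where m_k = #(index-k critical points).
= (2) + (-6) + (6) + (-6) + (5) = 1

1


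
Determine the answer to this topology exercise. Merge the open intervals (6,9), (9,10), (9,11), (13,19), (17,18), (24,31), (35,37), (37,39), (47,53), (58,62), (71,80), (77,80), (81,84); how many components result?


Sort and merge overlapping open intervals.
Merged: (6,9), (9,11), (13,19), (24,31), (35,37), (37,39), (47,53), (58,62), (71,80), (81,84).
Number of components = 10

10


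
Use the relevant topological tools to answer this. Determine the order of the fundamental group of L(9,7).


pi_1(L(p,q)) = Z/pZ for any q coprime to p.
|pi_1(L(9,7))| = 9

9


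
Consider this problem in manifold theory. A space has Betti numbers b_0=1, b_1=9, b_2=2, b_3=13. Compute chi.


chi = sum_k (-1)^k b_k.
= (1) + (-9) + (2) + (-13)
= -19

-19


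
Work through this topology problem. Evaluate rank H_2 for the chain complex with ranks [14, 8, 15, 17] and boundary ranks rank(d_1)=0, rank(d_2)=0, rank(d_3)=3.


rank H_k = rank(ker d_k) - rank(im d_{k+1}).
rank(ker d_2) = rank(C_2) - rank(d_2) = 15 - 0 = 15.
rank(im d_{2+1}) = 3.
rank H_2 = 15 - 3 = 12

12


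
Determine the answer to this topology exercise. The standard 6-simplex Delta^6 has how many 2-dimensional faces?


Delta^6 has 6+1 vertices. A 2-face is a choice of 2+1 vertices.
f_2 = C(6+1, 2+1) = C(7,3) = 35

35


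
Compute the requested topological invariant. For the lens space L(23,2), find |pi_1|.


pi_1(L(p,q)) = Z/pZ for any q coprime to p.
|pi_1(L(23,2))| = 23

23


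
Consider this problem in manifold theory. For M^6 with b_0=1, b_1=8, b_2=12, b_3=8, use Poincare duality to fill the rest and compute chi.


By Poincare duality b_k = b_{6-k}, so full Betti numbers: b_0=1, b_1=8, b_2=12, b_3=8, b_4=12, b_5=8, b_6=1.
chi = sum (-1)^k b_k = 2

2


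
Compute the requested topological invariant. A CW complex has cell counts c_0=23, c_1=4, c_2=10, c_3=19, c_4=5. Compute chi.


chi = sum_k (-1)^k c_k.
= (-1)^0*23 + (-1)^1*4 + (-1)^2*10 + (-1)^3*19 + (-1)^4*5
= (23) + (-4) + (10) + (-19) + (5)
= 15

15


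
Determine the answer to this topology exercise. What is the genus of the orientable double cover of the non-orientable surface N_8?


chi(N_8) = 2 - 8 = -6.
Double cover: chi(Sigma_g) = 2 * chi(N_8) = 2*(-6) = -12.
2 - 2g = -12, so g = (2 - (-12))/2 = 14/2 = 7

7


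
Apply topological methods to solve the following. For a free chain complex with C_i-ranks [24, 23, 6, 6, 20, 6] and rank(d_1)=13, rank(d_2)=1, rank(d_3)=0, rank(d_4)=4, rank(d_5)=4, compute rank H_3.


rank H_k = rank(ker d_k) - rank(im d_{k+1}).
rank(ker d_3) = rank(C_3) - rank(d_3) = 6 - 0 = 6.
rank(im d_{3+1}) = 4.
rank H_3 = 6 - 4 = 2

2


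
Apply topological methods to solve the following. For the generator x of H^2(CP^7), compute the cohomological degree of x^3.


|x| = 2 in H^*(CP^n).
|x^3| = 3 * |x| = 3 * 2 = 6

6


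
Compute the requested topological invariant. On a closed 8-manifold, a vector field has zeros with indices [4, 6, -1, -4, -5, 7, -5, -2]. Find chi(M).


Poincare-Hopf: chi(M) = sum of indices of zeros.
chi = (4) + (6) + (-1) + (-4) + (-5) + (7) + (-5) + (-2) = 0

0


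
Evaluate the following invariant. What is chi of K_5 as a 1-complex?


K_5: V = 5, E = C(5,2) = 10.
chi = V - E = 5 - 10 = -5

-5


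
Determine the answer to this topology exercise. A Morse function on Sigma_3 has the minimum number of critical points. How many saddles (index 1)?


A perfect Morse function has m_k = b_k.
For Sigma_3: b_0=1, b_1=2g=6, b_2=1.
Saddles m_1 = 2g = 6

6


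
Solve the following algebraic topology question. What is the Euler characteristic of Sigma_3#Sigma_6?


chi(Sigma_3) = 2 - 2*3 = -4
chi(Sigma_6) = 2 - 2*6 = -10
For surfaces: chi(A#B) = chi(A) + chi(B) - 2.
chi = -4 + -10 - 2 = -16

-16


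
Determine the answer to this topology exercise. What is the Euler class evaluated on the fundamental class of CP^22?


For any closed oriented manifold, <e(TM),[M]> = chi(M).
chi(CP^22) = 22+1 = 23

23


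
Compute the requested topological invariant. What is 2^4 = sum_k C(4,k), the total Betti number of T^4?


b_k(T^4) = C(4,k), so the sum over k is sum_k C(4,k) = 2^4.
Total = 2^4 = 16

16


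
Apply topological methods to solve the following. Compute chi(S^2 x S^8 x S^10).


chi is multiplicative: chi(X x Y) = chi(X) chi(Y).
Each even-dim sphere has chi = 2. There are 3 factors.
chi = 2^3 = 8

8


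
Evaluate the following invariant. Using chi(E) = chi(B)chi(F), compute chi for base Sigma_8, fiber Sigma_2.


For a fiber bundle F -> E -> B (with CW structure): chi(E) = chi(B) * chi(F).
chi(Sigma_8) = -14, chi(Sigma_2) = -2.
chi(E) = (-14) * (-2) = 28

28


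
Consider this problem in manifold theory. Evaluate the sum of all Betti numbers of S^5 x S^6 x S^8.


Total Betti number is multiplicative under products.
Each S^d (d>=1) has total Betti number 2.
There are 3 sphere factors.
Total = 2^3 = 8

8


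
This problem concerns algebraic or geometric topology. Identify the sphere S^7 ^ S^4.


S^m ^ S^n = S^{m+n}.
k = 7 + 4 = 11

11


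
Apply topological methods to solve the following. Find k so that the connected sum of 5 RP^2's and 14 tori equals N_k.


Since a >= 1, the sum is non-orientable; each T^2 can be replaced by RP^2 # RP^2 (since T^2#RP^2 = 3RP^2).
Total crosscaps k = 5 + 2*14 = 33.
Check via chi: chi = 5*1 + 14*0 - (5+14-1)*2 = -31 = 2 - k = -31. Consistent.

33


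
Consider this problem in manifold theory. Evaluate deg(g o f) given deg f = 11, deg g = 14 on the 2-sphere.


Degree is multiplicative under composition: deg(g o f) = deg(g) * deg(f).
= 14 * 11 = 154

154


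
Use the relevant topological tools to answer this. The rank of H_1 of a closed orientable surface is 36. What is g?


For a closed orientable surface: b_1 = 2g.
36 = 2g
g = 36 / 2 = 18

18


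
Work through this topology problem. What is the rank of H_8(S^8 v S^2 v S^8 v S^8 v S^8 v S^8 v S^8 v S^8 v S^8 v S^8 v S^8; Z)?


For a wedge of spheres, H_k (k>0) is free on one generator per sphere of dimension k.
Spheres of dimension 8: count = 10.
b_8 = 10

10


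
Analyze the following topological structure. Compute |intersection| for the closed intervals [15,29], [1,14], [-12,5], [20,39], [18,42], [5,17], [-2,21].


Intersection = [max(a_i), min(b_i)] = [20, 5].
Since 20 > 5, the intersection is empty.
Length = 0

0


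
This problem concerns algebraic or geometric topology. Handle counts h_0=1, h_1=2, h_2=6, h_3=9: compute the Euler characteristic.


Handles of index k contribute (-1)^k to chi (same as CW cells).
chi = (1) + (-2) + (6) + (-9) = -4

-4


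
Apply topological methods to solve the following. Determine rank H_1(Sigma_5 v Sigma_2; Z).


For a wedge: H_1(A v B) = H_1(A) + H_1(B).
b_1(Sigma_5) = 10, b_1(Sigma_2) = 4.
b_1 = 10 + 4 = 14

14


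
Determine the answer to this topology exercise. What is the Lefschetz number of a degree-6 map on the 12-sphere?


On S^12: L(f) = tr(f_0*) + (-1)^12 tr(f_12*) = 1 + (-1)^12 * deg(f).
L(f) = 1 + (-1)^12 * 6 = 1 + 6 = 7

7


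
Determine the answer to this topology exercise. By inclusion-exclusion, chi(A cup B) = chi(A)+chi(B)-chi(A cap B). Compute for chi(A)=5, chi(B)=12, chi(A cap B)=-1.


chi(A cup B) = chi(A) + chi(B) - chi(A cap B)
= 5 + (12) - (-1)
= 18

18


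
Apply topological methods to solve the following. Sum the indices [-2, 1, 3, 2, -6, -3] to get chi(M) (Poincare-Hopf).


Poincare-Hopf: chi(M) = sum of indices of zeros.
chi = (-2) + (1) + (3) + (2) + (-6) + (-3) = -5

-5


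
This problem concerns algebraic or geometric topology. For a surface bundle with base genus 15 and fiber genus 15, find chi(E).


For a fiber bundle F -> E -> B (with CW structure): chi(E) = chi(B) * chi(F).
chi(Sigma_15) = -28, chi(Sigma_15) = -28.
chi(E) = (-28) * (-28) = 784

784


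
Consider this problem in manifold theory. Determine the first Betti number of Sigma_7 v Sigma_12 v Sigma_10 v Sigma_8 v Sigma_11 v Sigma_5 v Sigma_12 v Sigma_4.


For a wedge X v Y: reduced H_k(X v Y) = H_k(X) + H_k(Y).
Each Sigma_g contributes b_1 = 2g.
b_1 = 14 + 24 + 20 + 16 + 22 + 10 + 24 + 8 = 138

138


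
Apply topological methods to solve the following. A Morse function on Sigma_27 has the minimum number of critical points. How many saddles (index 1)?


A perfect Morse function has m_k = b_k.
For Sigma_27: b_0=1, b_1=2g=54, b_2=1.
Saddles m_1 = 2g = 54

54


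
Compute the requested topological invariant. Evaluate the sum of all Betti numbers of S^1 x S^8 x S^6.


Total Betti number is multiplicative under products.
Each S^d (d>=1) has total Betti number 2.
There are 3 sphere factors.
Total = 2^3 = 8

8


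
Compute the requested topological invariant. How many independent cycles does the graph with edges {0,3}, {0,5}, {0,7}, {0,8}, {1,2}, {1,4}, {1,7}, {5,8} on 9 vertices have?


b_1 = E - V + (number of components).
E = 8, V = 9, components = 2.
b_1 = 8 - 9 + 2 = 1

1


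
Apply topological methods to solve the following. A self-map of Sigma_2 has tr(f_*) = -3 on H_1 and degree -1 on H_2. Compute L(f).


L(f) = tr(f_0*) - tr(f_1*) + tr(f_2*).
= 1 - (-3) + (-1)
= 3

3


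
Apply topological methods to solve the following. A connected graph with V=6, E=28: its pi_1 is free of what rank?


For a connected graph: rank(pi_1) = b_1 = E - V + 1 = 1 - chi.
chi = V - E = 6 - 28 = -22.
rank = 1 - (-22) = 28 - 6 + 1 = 23

23


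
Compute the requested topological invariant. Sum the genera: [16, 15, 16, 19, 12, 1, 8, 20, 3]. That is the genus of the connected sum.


Genus is additive under connected sum of orientable surfaces.
g = 16 + 15 + 16 + 19 + 12 + 1 + 8 + 20 + 3 = 110

110


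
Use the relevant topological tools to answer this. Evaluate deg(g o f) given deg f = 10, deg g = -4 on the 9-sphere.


Degree is multiplicative under composition: deg(g o f) = deg(g) * deg(f).
= -4 * 10 = -40

-40


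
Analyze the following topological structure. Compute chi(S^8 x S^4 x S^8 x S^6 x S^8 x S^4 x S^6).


chi is multiplicative: chi(X x Y) = chi(X) chi(Y).
Each even-dim sphere has chi = 2. There are 7 factors.
chi = 2^7 = 128

128


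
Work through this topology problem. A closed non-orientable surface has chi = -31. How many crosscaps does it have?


chi = 2 - k for closed non-orientable surfaces with k crosscaps.
-31 = 2 - k
k = 2 - (-31) = 33

33


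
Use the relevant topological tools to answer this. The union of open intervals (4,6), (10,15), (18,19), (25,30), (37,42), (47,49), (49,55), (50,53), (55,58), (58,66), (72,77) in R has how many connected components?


Sort and merge overlapping open intervals.
Merged: (4,6), (10,15), (18,19), (25,30), (37,42), (47,49), (49,55), (55,58), (58,66), (72,77).
Number of components = 10

10


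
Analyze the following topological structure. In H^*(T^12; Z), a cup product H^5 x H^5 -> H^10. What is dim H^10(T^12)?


Cup product: H^p x H^q -> H^{p+q}; here p+q = 5+5 = 10.
rank H^k(T^n) = C(n,k).
C(12,10) = 66

66


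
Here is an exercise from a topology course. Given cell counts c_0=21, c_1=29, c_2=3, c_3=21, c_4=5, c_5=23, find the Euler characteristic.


chi = sum_k (-1)^k c_k.
= (-1)^0*21 + (-1)^1*29 + (-1)^2*3 + (-1)^3*21 + (-1)^4*5 + (-1)^5*23
= (21) + (-29) + (3) + (-21) + (5) + (-23)
= -44

-44


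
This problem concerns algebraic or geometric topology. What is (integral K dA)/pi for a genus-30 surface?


Gauss-Bonnet: integral K dA = 2*pi*chi(M).
chi(Sigma_30) = 2 - 2*30 = -58.
(integral K dA)/pi = 2*chi = 2*(-58) = -116

-116


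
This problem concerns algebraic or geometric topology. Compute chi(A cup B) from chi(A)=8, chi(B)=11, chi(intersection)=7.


chi(A cup B) = chi(A) + chi(B) - chi(A cap B)
= 8 + (11) - (7)
= 12

12


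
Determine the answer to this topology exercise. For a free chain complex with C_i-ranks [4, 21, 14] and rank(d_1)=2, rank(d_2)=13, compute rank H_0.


rank H_k = rank(ker d_k) - rank(im d_{k+1}).
rank(ker d_0) = rank(C_0) - rank(d_0) = 4 - 0 = 4.
rank(im d_{0+1}) = 2.
rank H_0 = 4 - 2 = 2

2


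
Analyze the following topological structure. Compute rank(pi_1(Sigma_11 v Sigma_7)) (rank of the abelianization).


For a wedge: H_1(A v B) = H_1(A) + H_1(B).
b_1(Sigma_11) = 22, b_1(Sigma_7) = 14.
b_1 = 22 + 14 = 36

36


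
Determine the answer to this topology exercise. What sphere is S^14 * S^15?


Join of spheres: S^m * S^n = S^{m+n+1}.
dim = 14 + 15 + 1 = 30

30


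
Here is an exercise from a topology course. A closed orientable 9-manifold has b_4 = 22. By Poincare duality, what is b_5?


Poincare duality for closed orientable n-manifolds: b_k = b_{n-k}.
Here n = 9, so b_5 = b_4 = 22

22


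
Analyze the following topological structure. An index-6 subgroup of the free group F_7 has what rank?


Nielsen-Schreier: an index-n subgroup of F_r is free of rank 1 + n(r-1).
Equivalently: chi(cover) = n*chi(base); chi(vee_r S^1) = 1 - 7 = -6.
chi(E) = 6*(-6) = -36; rank = 1 - chi(E) = 1 - (-36) = 37.
rank = 1 + 6*(7-1) = 1 + 36 = 37

37


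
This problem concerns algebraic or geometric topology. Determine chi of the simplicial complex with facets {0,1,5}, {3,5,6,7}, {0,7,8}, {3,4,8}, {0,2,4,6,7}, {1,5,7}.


Enumerate all faces; f-vector: f_0=9, f_1=24, f_2=18, f_3=6, f_4=1.
chi = sum (-1)^k f_k = -2

-2


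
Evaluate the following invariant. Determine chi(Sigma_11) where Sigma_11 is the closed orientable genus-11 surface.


For a closed orientable surface of genus g: chi = 2 - 2g.
Here g = 11.
chi = 2 - 2*11 = 2 - 22 = -20

-20


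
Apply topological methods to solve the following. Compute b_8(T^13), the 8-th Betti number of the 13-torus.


By the Kunneth formula, b_k(T^n) = C(n,k).
b_8(T^13) = C(13,8).
C(13,8) = 13!/(8!*5!) = 1287

1287


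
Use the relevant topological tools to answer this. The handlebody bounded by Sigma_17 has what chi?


A genus-g handlebody deformation retracts to a wedge of g circles.
chi(vee_g S^1) = 1 - g.
chi(H_17) = 1 - 17 = -16

-16


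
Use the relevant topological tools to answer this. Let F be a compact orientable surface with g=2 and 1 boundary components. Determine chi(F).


For a compact orientable surface with genus g and b boundary components: chi = 2 - 2g - b.
chi = 2 - 2*2 - 1 = 2 - 4 - 1 = -3

-3


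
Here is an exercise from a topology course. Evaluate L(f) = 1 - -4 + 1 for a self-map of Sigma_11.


L(f) = tr(f_0*) - tr(f_1*) + tr(f_2*).
= 1 - (-4) + (1)
= 6

6


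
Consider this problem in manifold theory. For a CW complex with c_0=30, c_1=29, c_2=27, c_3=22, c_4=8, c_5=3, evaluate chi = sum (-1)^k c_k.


chi = sum_k (-1)^k c_k.
= (-1)^0*30 + (-1)^1*29 + (-1)^2*27 + (-1)^3*22 + (-1)^4*8 + (-1)^5*3
= (30) + (-29) + (27) + (-22) + (8) + (-3)
= 11

11


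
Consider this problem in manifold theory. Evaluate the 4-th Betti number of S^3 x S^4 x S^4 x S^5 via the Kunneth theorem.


Each S^d has Poincare polynomial 1 + t^d.
The product S^3 x S^4 x S^4 x S^5 has Poincare polynomial prod(1+t^d_i).
Expanding: b_0=1, b_3=1, b_4=2, b_5=1, b_7=2, b_8=2, b_9=2, b_11=1, b_12=2, b_13=1, b_16=1.
b_4 = 2

2


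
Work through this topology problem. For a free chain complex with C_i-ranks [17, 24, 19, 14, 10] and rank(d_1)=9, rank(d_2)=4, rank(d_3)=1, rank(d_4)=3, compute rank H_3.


rank H_k = rank(ker d_k) - rank(im d_{k+1}).
rank(ker d_3) = rank(C_3) - rank(d_3) = 14 - 1 = 13.
rank(im d_{3+1}) = 3.
rank H_3 = 13 - 3 = 10

10


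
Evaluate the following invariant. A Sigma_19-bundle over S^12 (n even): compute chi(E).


chi(S^12) = 2 (n even), chi(Sigma_19) = 2 - 2*19 = -36.
chi(E) = 2 * (-36) = -72

-72


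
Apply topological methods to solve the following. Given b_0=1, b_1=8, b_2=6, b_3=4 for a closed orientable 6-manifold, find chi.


By Poincare duality b_k = b_{6-k}, so full Betti numbers: b_0=1, b_1=8, b_2=6, b_3=4, b_4=6, b_5=8, b_6=1.
chi = sum (-1)^k b_k = -6

-6


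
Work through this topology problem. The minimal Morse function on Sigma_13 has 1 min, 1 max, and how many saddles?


A perfect Morse function has m_k = b_k.
For Sigma_13: b_0=1, b_1=2g=26, b_2=1.
Saddles m_1 = 2g = 26

26


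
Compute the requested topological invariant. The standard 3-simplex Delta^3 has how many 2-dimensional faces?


Delta^3 has 3+1 vertices. A 2-face is a choice of 2+1 vertices.
f_2 = C(3+1, 2+1) = C(4,3) = 4

4


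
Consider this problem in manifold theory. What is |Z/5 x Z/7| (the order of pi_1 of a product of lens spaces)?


pi_1(X x Y) = pi_1(X) x pi_1(Y).
pi_1(L(5,1)) = Z/5, pi_1(L(7,1)) = Z/7.
|Z/5 x Z/7| = 5 * 7 = 35

35


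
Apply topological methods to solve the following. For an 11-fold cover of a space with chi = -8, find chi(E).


For a finite covering: chi(E) = (number of sheets) * chi(B).
chi(E) = 11 * (-8) = -88

-88


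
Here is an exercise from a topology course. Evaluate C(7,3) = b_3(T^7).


By the Kunneth formula, b_k(T^n) = C(n,k).
b_3(T^7) = C(7,3).
C(7,3) = 7!/(3!*4!) = 35

35


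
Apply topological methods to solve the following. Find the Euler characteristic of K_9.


K_9: V = 9, E = C(9,2) = 36.
chi = V - E = 9 - 36 = -27

-27


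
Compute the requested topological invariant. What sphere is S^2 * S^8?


Join of spheres: S^m * S^n = S^{m+n+1}.
dim = 2 + 8 + 1 = 11

11


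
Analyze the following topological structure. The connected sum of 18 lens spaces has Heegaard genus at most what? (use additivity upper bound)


Heegaard genus satisfies g(A#B) <= g(A) + g(B).
Each lens space has g = 1.
Upper bound: 18 * 1 = 18

18


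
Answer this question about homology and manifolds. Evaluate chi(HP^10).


HP^10 has one cell in each dimension 0, 4, ..., 4*10 (10+1 cells, all even-dim).
chi = 10 + 1 = 11

11


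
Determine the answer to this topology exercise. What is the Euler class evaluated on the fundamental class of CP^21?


For any closed oriented manifold, <e(TM),[M]> = chi(M).
chi(CP^21) = 21+1 = 22

22


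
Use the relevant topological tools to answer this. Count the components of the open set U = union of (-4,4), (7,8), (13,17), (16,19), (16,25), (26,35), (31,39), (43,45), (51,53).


Sort and merge overlapping open intervals.
Merged: (-4,4), (7,8), (13,25), (26,39), (43,45), (51,53).
Number of components = 6

6


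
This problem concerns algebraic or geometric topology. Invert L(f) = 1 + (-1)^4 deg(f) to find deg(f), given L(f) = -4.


L(f) = 1 + (-1)^4 deg(f) on S^4.
-4 = 1 + (-1)^4 * deg(f)
(-1)^4 * deg(f) = -5
deg(f) = -5

-5


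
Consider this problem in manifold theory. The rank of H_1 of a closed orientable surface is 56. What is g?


For a closed orientable surface: b_1 = 2g.
56 = 2g
g = 56 / 2 = 28

28


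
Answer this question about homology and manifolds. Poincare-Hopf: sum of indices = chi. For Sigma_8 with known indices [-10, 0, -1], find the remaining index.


Poincare-Hopf: sum of indices = chi(M).
chi(Sigma_8) = 2 - 2*8 = -14.
Sum of known indices = -11.
x = chi - (sum known) = -14 - (-11) = -3

-3


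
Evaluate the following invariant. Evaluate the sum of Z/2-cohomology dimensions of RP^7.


H^k(RP^7; Z/2) = Z/2 for each 0 <= k <= 7.
Total dimension = 7 + 1 = 8

8


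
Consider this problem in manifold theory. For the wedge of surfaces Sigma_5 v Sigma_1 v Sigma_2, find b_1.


For a wedge X v Y: reduced H_k(X v Y) = H_k(X) + H_k(Y).
Each Sigma_g contributes b_1 = 2g.
b_1 = 10 + 2 + 4 = 16

16


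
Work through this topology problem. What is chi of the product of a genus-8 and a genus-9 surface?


chi(Sigma_8) = 2 - 2*8 = -14
chi(Sigma_9) = 2 - 2*9 = -16
chi(product) = (-14) * (-16) = 224

224


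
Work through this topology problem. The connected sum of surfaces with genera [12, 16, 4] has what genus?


Genus is additive under connected sum of orientable surfaces.
g = 12 + 16 + 4 = 32

32


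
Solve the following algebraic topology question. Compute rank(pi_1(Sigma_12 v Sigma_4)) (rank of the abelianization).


For a wedge: H_1(A v B) = H_1(A) + H_1(B).
b_1(Sigma_12) = 24, b_1(Sigma_4) = 8.
b_1 = 24 + 8 = 32

32


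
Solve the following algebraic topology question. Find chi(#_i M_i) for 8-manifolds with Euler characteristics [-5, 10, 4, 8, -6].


For n-manifolds: chi(A#B) = chi(A) + chi(B) - chi(S^8).
chi(S^8) = 1 + (-1)^8 = 2.
chi(#) = (sum chi_i) - (5-1)*chi(S^8) = 11 - 4*2 = 3

3


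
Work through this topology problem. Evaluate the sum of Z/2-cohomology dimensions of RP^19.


H^k(RP^19; Z/2) = Z/2 for each 0 <= k <= 19.
Total dimension = 19 + 1 = 20

20


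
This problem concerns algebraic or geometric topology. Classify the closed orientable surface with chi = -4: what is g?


chi = 2 - 2g for closed orientable surfaces.
-4 = 2 - 2g
2g = 2 - (-4) = 6
g = 3

3


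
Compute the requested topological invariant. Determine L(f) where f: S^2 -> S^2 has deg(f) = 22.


On S^2: L(f) = tr(f_0*) + (-1)^2 tr(f_2*) = 1 + (-1)^2 * deg(f).
L(f) = 1 + (-1)^2 * 22 = 1 + 22 = 23

23


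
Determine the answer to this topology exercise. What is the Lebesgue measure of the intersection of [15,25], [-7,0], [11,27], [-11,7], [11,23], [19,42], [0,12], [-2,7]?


Intersection = [max(a_i), min(b_i)] = [19, 0].
Since 19 > 0, the intersection is empty.
Length = 0

0


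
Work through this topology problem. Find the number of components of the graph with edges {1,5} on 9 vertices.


Run DFS/union-find over 9 vertices.
V = 9, E = 1.
Number of components = 8

8


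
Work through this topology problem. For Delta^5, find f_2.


Delta^5 has 5+1 vertices. A 2-face is a choice of 2+1 vertices.
f_2 = C(5+1, 2+1) = C(6,3) = 20

20


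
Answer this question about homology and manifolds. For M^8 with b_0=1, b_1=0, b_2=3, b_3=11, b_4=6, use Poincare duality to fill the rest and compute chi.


By Poincare duality b_k = b_{8-k}, so full Betti numbers: b_0=1, b_1=0, b_2=3, b_3=11, b_4=6, b_5=11, b_6=3, b_7=0, b_8=1.
chi = sum (-1)^k b_k = -8

-8


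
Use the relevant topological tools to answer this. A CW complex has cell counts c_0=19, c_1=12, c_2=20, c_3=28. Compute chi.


chi = sum_k (-1)^k c_k.
= (-1)^0*19 + (-1)^1*12 + (-1)^2*20 + (-1)^3*28
= (19) + (-12) + (20) + (-28)
= -1

-1


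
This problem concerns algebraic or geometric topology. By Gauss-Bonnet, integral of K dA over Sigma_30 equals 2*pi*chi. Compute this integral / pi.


Gauss-Bonnet: integral K dA = 2*pi*chi(M).
chi(Sigma_30) = 2 - 2*30 = -58.
(integral K dA)/pi = 2*chi = 2*(-58) = -116

-116


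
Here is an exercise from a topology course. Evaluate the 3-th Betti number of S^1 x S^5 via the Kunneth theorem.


Each S^d has Poincare polynomial 1 + t^d.
The product S^1 x S^5 has Poincare polynomial prod(1+t^d_i).
Expanding: b_0=1, b_1=1, b_5=1, b_6=1.
b_3 = 0

0


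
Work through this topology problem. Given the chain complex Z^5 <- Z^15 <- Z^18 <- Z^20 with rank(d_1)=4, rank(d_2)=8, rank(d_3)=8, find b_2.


rank H_k = rank(ker d_k) - rank(im d_{k+1}).
rank(ker d_2) = rank(C_2) - rank(d_2) = 18 - 8 = 10.
rank(im d_{2+1}) = 8.
rank H_2 = 10 - 8 = 2

2


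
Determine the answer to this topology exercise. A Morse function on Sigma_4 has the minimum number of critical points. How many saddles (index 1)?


A perfect Morse function has m_k = b_k.
For Sigma_4: b_0=1, b_1=2g=8, b_2=1.
Saddles m_1 = 2g = 8

8


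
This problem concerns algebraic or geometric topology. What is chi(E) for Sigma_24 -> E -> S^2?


chi(S^2) = 2 (n even), chi(Sigma_24) = 2 - 2*24 = -46.
chi(E) = 2 * (-46) = -92

-92


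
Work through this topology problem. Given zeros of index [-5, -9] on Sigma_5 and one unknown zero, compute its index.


Poincare-Hopf: sum of indices = chi(M).
chi(Sigma_5) = 2 - 2*5 = -8.
Sum of known indices = -14.
x = chi - (sum known) = -8 - (-14) = 6

6


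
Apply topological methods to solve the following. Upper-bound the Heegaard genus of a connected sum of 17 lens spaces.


Heegaard genus satisfies g(A#B) <= g(A) + g(B).
Each lens space has g = 1.
Upper bound: 17 * 1 = 17

17


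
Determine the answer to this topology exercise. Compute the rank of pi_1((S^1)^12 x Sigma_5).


pi_1(A x B) = pi_1(A) x pi_1(B); rank of abelianization = b_1.
b_1(T^12) = 12, b_1(Sigma_5) = 2*5 = 10.
b_1(product) = 12 + 10 = 22

22


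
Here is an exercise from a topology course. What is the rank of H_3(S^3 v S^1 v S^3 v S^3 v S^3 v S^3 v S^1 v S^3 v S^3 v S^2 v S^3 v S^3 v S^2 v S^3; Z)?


For a wedge of spheres, H_k (k>0) is free on one generator per sphere of dimension k.
Spheres of dimension 3: count = 10.
b_3 = 10

10


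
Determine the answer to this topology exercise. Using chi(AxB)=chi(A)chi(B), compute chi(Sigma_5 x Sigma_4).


chi(Sigma_5) = 2 - 2*5 = -8
chi(Sigma_4) = 2 - 2*4 = -6
chi(product) = (-8) * (-6) = 48

48


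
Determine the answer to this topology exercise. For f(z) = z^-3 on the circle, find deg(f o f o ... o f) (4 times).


deg(f) = -3. Degree is multiplicative: deg(f^4) = (deg f)^4.
deg(f^4) = (-3)^4 = 81

81


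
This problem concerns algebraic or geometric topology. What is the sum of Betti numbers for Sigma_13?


For Sigma_13: b_0 = 1, b_1 = 2g = 26, b_2 = 1.
Total = 1 + 26 + 1 = 28

28


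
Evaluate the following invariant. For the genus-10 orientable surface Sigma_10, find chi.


For a closed orientable surface of genus g: chi = 2 - 2g.
Here g = 10.
chi = 2 - 2*10 = 2 - 20 = -18

-18


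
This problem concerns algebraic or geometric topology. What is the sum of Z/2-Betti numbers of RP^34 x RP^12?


dim H^*(RP^n; Z/2) = n+1 (one Z/2 in each degree 0..n).
Total Betti number is multiplicative.
Total = (34+1) * (12+1) = 35 * 13 = 455

455


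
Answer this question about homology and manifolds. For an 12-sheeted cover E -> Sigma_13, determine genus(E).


For an n-sheeted cover: chi(E) = n * chi(B).
chi(Sigma_13) = 2 - 2*13 = -24.
chi(E) = 12 * (-24) = -288.
genus(E) = (2 - chi(E))/2 = (2 - (-288))/2 = 290/2 = 145

145


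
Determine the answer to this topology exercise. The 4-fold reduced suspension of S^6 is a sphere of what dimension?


Each suspension raises dimension by 1: Sigma S^n = S^{n+1}.
Sigma^4 S^6 = S^{6+4} = S^10

10


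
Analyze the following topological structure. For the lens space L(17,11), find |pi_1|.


pi_1(L(p,q)) = Z/pZ for any q coprime to p.
|pi_1(L(17,11))| = 17

17


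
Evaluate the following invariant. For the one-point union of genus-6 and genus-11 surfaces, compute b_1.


For a wedge: H_1(A v B) = H_1(A) + H_1(B).
b_1(Sigma_6) = 12, b_1(Sigma_11) = 22.
b_1 = 12 + 22 = 34

34


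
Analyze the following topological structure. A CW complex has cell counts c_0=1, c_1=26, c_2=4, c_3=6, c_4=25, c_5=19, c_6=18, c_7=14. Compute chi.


chi = sum_k (-1)^k c_k.
= (-1)^0*1 + (-1)^1*26 + (-1)^2*4 + (-1)^3*6 + (-1)^4*25 + (-1)^5*19 + (-1)^6*18 + (-1)^7*14
= (1) + (-26) + (4) + (-6) + (25) + (-19) + (18) + (-14)
= -17

-17


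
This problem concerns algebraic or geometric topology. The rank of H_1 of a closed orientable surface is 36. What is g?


For a closed orientable surface: b_1 = 2g.
36 = 2g
g = 36 / 2 = 18

18


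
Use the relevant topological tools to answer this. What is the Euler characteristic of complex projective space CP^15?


CP^15 has one cell in each even dimension 0, 2, ..., 2*15 (15+1 cells total).
All cells are even-dimensional, so chi = number of cells.
chi = 15 + 1 = 16

16


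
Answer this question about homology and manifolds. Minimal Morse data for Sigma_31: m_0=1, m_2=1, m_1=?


A perfect Morse function has m_k = b_k.
For Sigma_31: b_0=1, b_1=2g=62, b_2=1.
Saddles m_1 = 2g = 62

62


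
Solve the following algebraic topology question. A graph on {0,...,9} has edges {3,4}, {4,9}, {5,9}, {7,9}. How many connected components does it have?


Run DFS/union-find over 10 vertices.
V = 10, E = 4.
Number of components = 6

6


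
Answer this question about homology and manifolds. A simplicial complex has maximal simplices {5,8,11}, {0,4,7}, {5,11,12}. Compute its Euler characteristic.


Enumerate all faces; f-vector: f_0=7, f_1=8, f_2=3.
chi = sum (-1)^k f_k = 2

2


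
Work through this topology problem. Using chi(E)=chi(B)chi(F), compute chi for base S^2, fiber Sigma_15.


chi(S^2) = 2 (n even), chi(Sigma_15) = 2 - 2*15 = -28.
chi(E) = 2 * (-28) = -56

-56


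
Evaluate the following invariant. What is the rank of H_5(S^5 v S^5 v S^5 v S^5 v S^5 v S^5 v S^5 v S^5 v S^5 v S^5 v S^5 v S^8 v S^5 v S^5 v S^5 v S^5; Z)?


For a wedge of spheres, H_k (k>0) is free on one generator per sphere of dimension k.
Spheres of dimension 5: count = 15.
b_5 = 15

15


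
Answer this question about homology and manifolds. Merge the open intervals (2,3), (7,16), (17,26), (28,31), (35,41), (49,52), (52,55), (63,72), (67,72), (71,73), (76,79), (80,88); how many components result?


Sort and merge overlapping open intervals.
Merged: (2,3), (7,16), (17,26), (28,31), (35,41), (49,52), (52,55), (63,73), (76,79), (80,88).
Number of components = 10

10


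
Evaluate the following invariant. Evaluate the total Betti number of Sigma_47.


For Sigma_47: b_0 = 1, b_1 = 2g = 94, b_2 = 1.
Total = 1 + 94 + 1 = 96

96


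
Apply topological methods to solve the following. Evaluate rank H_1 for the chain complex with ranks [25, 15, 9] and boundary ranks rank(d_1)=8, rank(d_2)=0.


rank H_k = rank(ker d_k) - rank(im d_{k+1}).
rank(ker d_1) = rank(C_1) - rank(d_1) = 15 - 8 = 7.
rank(im d_{1+1}) = 0.
rank H_1 = 7 - 0 = 7

7


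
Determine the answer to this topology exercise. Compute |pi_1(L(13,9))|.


pi_1(L(p,q)) = Z/pZ for any q coprime to p.
|pi_1(L(13,9))| = 13

13


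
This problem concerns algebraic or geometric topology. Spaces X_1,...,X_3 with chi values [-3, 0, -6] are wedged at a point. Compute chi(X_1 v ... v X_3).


chi(A v B) = chi(A) + chi(B) - 1 (one point identified).
For 3 spaces: chi = (sum chi_i) - (3 - 1).
sum = -9; chi = -9 - 2 = -11

-11


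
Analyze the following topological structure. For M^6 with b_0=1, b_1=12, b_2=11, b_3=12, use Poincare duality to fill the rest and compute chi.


By Poincare duality b_k = b_{6-k}, so full Betti numbers: b_0=1, b_1=12, b_2=11, b_3=12, b_4=11, b_5=12, b_6=1.
chi = sum (-1)^k b_k = -12

-12


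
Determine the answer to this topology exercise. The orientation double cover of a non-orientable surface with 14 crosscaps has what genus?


chi(N_14) = 2 - 14 = -12.
Double cover: chi(Sigma_g) = 2 * chi(N_14) = 2*(-12) = -24.
2 - 2g = -24, so g = (2 - (-24))/2 = 26/2 = 13

13


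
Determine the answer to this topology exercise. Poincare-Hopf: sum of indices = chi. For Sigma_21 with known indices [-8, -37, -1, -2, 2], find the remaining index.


Poincare-Hopf: sum of indices = chi(M).
chi(Sigma_21) = 2 - 2*21 = -40.
Sum of known indices = -46.
x = chi - (sum known) = -40 - (-46) = 6

6


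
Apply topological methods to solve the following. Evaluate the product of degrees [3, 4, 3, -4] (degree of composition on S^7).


Degree is multiplicative: deg(composition) = product of degrees.
= (3) * (4) * (3) * (-4) = -144

-144


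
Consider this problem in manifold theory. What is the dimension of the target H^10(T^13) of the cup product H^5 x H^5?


Cup product: H^p x H^q -> H^{p+q}; here p+q = 5+5 = 10.
rank H^k(T^n) = C(n,k).
C(13,10) = 286

286


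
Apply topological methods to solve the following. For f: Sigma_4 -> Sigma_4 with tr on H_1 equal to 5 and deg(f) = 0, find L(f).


L(f) = tr(f_0*) - tr(f_1*) + tr(f_2*).
= 1 - (5) + (0)
= -4

-4


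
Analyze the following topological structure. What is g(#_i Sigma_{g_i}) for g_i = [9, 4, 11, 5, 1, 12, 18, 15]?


Genus is additive under connected sum of orientable surfaces.
g = 9 + 4 + 11 + 5 + 1 + 12 + 18 + 15 = 75

75


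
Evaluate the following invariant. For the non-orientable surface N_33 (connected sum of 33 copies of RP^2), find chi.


For a non-orientable closed surface with k crosscaps: chi = 2 - k.
Here k = 33.
chi = 2 - 33 = -31

-31


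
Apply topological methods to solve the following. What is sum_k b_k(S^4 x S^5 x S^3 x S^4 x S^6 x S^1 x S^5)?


Total Betti number is multiplicative under products.
Each S^d (d>=1) has total Betti number 2.
There are 7 sphere factors.
Total = 2^7 = 128

128


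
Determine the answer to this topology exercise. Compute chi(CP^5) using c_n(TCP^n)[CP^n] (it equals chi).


For any closed oriented manifold, <e(TM),[M]> = chi(M).
chi(CP^5) = 5+1 = 6

6


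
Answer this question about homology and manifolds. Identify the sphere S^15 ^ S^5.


S^m ^ S^n = S^{m+n}.
k = 15 + 5 = 20

20


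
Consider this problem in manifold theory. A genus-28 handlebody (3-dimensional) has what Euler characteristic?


A genus-g handlebody deformation retracts to a wedge of g circles.
chi(vee_g S^1) = 1 - g.
chi(H_28) = 1 - 28 = -27

-27


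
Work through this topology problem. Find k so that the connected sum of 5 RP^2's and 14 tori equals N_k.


Since a >= 1, the sum is non-orientable; each T^2 can be replaced by RP^2 # RP^2 (since T^2#RP^2 = 3RP^2).
Total crosscaps k = 5 + 2*14 = 33.
Check via chi: chi = 5*1 + 14*0 - (5+14-1)*2 = -31 = 2 - k = -31. Consistent.

33


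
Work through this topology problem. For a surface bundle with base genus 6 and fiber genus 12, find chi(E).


For a fiber bundle F -> E -> B (with CW structure): chi(E) = chi(B) * chi(F).
chi(Sigma_6) = -10, chi(Sigma_12) = -22.
chi(E) = (-10) * (-22) = 220

220


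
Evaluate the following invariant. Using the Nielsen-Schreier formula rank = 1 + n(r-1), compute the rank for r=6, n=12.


Nielsen-Schreier: an index-n subgroup of F_r is free of rank 1 + n(r-1).
Equivalently: chi(cover) = n*chi(base); chi(vee_r S^1) = 1 - 6 = -5.
chi(E) = 12*(-5) = -60; rank = 1 - chi(E) = 1 - (-60) = 61.
rank = 1 + 12*(6-1) = 1 + 60 = 61

61


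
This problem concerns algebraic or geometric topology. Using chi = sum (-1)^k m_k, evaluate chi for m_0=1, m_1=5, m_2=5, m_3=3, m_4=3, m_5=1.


Morse theory: chi(M) = sum_k (-1)^k m_k where m_k = #(index-k critical points).
= (1) + (-5) + (5) + (-3) + (3) + (-1) = 0

0


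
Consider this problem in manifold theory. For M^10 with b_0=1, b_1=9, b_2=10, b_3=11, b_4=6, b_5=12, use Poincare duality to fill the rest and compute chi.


By Poincare duality b_k = b_{10-k}, so full Betti numbers: b_0=1, b_1=9, b_2=10, b_3=11, b_4=6, b_5=12, b_6=6, b_7=11, b_8=10, b_9=9, b_10=1.
chi = sum (-1)^k b_k = -18

-18


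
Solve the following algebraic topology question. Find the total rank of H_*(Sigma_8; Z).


For Sigma_8: b_0 = 1, b_1 = 2g = 16, b_2 = 1.
Total = 1 + 16 + 1 = 18

18


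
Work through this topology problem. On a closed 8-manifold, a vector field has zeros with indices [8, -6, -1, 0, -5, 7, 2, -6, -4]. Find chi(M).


Poincare-Hopf: chi(M) = sum of indices of zeros.
chi = (8) + (-6) + (-1) + (0) + (-5) + (7) + (2) + (-6) + (-4) = -5

-5


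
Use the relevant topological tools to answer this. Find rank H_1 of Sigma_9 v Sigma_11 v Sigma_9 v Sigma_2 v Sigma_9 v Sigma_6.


For a wedge X v Y: reduced H_k(X v Y) = H_k(X) + H_k(Y).
Each Sigma_g contributes b_1 = 2g.
b_1 = 18 + 22 + 18 + 4 + 18 + 12 = 92

92
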